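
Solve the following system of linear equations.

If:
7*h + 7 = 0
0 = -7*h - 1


Then:
No Solution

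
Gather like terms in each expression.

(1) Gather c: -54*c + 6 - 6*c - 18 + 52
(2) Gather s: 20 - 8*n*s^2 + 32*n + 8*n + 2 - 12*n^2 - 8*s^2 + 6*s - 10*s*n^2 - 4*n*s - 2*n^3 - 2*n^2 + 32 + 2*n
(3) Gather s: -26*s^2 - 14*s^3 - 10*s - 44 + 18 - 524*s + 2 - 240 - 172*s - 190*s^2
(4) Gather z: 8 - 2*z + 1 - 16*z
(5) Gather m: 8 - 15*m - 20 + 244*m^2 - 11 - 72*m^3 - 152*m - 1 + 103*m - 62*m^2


(1) = 40 - 60*c
(2) = -2*n^3 - 14*n^2 + 42*n + s^2*(-8*n - 8) + s*(-10*n^2 - 4*n + 6) + 54
(3) = -14*s^3 - 216*s^2 - 706*s - 264
(4) = 9 - 18*z
(5) = -72*m^3 + 182*m^2 - 64*m - 24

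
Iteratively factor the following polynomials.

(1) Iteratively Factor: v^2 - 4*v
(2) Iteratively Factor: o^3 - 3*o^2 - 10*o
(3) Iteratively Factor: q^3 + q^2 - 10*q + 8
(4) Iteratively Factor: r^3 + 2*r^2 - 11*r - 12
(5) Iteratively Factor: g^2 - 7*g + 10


(1) = (v - 4)*(v)
(2) = (o)*(o^2 - 3*o - 10) = o*(o + 2)*(o - 5)
(3) = (q + 4)*(q^2 - 3*q + 2) = (q - 2)*(q + 4)*(q - 1)
(4) = (r + 4)*(r^2 - 2*r - 3) = (r - 3)*(r + 4)*(r + 1)
(5) = (g - 2)*(g - 5)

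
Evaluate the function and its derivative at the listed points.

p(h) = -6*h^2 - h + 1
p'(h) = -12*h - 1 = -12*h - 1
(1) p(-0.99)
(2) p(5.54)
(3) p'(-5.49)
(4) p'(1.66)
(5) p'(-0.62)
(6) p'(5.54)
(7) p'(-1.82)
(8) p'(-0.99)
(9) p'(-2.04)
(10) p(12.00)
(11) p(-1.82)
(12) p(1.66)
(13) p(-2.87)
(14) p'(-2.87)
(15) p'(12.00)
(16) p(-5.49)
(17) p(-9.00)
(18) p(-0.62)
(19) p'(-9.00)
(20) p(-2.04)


(1) = -3.89
(2) = -188.69
(3) = 64.88
(4) = -20.92
(5) = 6.44
(6) = -67.48
(7) = 20.84
(8) = 10.88
(9) = 23.48
(10) = -875.00
(11) = -17.05
(12) = -17.19
(13) = -45.55
(14) = 33.44
(15) = -145.00
(16) = -174.35
(17) = -476.00
(18) = -0.69
(19) = 107.00
(20) = -21.93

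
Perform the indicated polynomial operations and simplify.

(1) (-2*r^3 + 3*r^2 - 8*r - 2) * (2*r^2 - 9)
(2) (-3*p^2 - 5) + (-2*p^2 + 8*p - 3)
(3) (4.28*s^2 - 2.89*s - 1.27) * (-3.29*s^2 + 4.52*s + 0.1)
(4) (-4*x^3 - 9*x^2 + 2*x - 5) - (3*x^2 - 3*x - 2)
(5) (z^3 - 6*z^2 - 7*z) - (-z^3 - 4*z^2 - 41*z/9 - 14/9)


(1) = -4*r^5 + 6*r^4 + 2*r^3 - 31*r^2 + 72*r + 18
(2) = -5*p^2 + 8*p - 8
(3) = -14.0812*s^4 + 28.8537*s^3 - 8.4565*s^2 - 6.0294*s - 0.127
(4) = -4*x^3 - 12*x^2 + 5*x - 3
(5) = 2*z^3 - 2*z^2 - 22*z/9 + 14/9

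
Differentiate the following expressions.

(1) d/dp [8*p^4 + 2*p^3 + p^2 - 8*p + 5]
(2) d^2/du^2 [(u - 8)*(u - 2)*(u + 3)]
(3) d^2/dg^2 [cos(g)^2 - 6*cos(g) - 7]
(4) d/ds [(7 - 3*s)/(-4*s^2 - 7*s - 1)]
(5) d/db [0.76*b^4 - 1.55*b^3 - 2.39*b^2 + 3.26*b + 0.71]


(1) = 32*p^3 + 6*p^2 + 2*p - 8
(2) = 6*u - 14
(3) = 6*cos(g) - 2*cos(2*g)
(4) = 4*(-3*s^2 + 14*s + 13)/(16*s^4 + 56*s^3 + 57*s^2 + 14*s + 1)
(5) = 3.04*b^3 - 4.65*b^2 - 4.78*b + 3.26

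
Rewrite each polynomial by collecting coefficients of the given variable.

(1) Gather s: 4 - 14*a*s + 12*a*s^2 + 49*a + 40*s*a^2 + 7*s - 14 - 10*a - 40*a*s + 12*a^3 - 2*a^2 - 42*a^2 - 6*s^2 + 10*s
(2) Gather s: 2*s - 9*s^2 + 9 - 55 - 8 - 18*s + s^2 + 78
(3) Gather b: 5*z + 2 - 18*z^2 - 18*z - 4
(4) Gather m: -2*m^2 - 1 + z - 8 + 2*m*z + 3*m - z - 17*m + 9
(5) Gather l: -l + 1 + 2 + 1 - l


(1) = 12*a^3 - 44*a^2 + 39*a + s^2*(12*a - 6) + s*(40*a^2 - 54*a + 17) - 10
(2) = -8*s^2 - 16*s + 24
(3) = -18*z^2 - 13*z - 2
(4) = -2*m^2 + m*(2*z - 14)
(5) = 4 - 2*l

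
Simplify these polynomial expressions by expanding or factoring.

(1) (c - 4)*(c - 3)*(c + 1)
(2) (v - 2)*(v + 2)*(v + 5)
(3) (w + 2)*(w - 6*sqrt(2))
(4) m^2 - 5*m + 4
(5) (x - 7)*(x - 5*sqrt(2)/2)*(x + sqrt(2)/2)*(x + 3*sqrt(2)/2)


(1) = c^3 - 6*c^2 + 5*c + 12
(2) = v^3 + 5*v^2 - 4*v - 20
(3) = w^2 - 6*sqrt(2)*w + 2*w - 12*sqrt(2)
(4) = (m - 4)*(m - 1)
(5) = x^4 - 7*x^3 - sqrt(2)*x^3/2 - 17*x^2/2 + 7*sqrt(2)*x^2/2 - 15*sqrt(2)*x/4 + 119*x/2 + 105*sqrt(2)/4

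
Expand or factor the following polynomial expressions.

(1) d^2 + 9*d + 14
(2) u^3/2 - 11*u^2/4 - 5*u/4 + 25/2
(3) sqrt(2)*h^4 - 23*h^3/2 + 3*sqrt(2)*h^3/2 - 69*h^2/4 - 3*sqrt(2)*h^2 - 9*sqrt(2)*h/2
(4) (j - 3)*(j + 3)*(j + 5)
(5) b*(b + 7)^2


(1) = (d + 2)*(d + 7)
(2) = (u/2 + 1)*(u - 5)*(u - 5/2)
(3) = h*(h + 3/2)*(h - 6*sqrt(2))*(sqrt(2)*h + 1/2)
(4) = j^3 + 5*j^2 - 9*j - 45
(5) = b^3 + 14*b^2 + 49*b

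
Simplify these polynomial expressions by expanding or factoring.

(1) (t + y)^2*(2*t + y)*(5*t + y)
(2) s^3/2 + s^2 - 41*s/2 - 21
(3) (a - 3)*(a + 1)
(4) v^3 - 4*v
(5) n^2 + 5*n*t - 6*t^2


(1) = 10*t^4 + 27*t^3*y + 25*t^2*y^2 + 9*t*y^3 + y^4
(2) = (s/2 + 1/2)*(s - 6)*(s + 7)
(3) = a^2 - 2*a - 3
(4) = v*(v - 2)*(v + 2)
(5) = (n - t)*(n + 6*t)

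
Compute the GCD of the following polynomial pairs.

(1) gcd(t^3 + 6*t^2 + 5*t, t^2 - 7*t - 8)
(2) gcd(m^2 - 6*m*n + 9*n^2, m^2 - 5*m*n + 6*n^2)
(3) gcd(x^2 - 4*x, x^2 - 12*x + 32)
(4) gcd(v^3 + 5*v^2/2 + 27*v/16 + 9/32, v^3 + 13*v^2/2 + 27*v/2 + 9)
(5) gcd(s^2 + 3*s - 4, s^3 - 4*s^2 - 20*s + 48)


(1) = t + 1
(2) = m - 3*n
(3) = gcd(x*(x - 4), (x - 8)*(x - 4)) = x - 4
(4) = gcd((v + 1/4)*(v + 3/4)*(v + 3/2), (v + 3/2)*(v + 2)*(v + 3)) = v + 3/2
(5) = s + 4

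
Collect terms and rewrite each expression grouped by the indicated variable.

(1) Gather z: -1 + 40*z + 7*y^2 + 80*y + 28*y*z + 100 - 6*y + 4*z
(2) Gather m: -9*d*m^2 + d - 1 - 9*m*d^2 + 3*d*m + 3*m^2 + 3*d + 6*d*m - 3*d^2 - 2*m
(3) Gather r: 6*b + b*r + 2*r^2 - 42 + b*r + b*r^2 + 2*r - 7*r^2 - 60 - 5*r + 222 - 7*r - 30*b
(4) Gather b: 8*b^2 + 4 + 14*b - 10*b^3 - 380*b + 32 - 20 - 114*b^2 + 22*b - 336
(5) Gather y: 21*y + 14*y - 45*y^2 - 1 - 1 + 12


(1) = 7*y^2 + 74*y + z*(28*y + 44) + 99
(2) = -3*d^2 + 4*d + m^2*(3 - 9*d) + m*(-9*d^2 + 9*d - 2) - 1
(3) = -24*b + r^2*(b - 5) + r*(2*b - 10) + 120
(4) = -10*b^3 - 106*b^2 - 344*b - 320
(5) = -45*y^2 + 35*y + 10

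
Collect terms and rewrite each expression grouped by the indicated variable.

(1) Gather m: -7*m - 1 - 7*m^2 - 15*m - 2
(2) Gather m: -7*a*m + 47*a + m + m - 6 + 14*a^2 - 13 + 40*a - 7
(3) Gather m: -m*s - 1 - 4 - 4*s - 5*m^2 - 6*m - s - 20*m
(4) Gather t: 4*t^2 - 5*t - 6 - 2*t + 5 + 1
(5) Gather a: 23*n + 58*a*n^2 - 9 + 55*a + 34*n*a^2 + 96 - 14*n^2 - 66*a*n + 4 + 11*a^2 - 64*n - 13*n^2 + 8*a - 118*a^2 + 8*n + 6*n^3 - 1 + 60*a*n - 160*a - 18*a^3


(1) = -7*m^2 - 22*m - 3
(2) = 14*a^2 + 87*a + m*(2 - 7*a) - 26
(3) = -5*m^2 + m*(-s - 26) - 5*s - 5
(4) = 4*t^2 - 7*t
(5) = -18*a^3 + a^2*(34*n - 107) + a*(58*n^2 - 6*n - 97) + 6*n^3 - 27*n^2 - 33*n + 90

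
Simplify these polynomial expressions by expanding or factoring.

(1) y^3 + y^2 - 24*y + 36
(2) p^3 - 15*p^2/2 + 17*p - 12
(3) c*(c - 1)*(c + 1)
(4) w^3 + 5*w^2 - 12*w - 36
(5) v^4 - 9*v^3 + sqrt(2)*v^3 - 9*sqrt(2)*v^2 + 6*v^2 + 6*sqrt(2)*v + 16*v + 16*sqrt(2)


(1) = (y - 3)*(y - 2)*(y + 6)
(2) = (p - 4)*(p - 2)*(p - 3/2)
(3) = c^3 - c
(4) = (w - 3)*(w + 2)*(w + 6)
(5) = (v - 8)*(v - 2)*(v + 1)*(v + sqrt(2))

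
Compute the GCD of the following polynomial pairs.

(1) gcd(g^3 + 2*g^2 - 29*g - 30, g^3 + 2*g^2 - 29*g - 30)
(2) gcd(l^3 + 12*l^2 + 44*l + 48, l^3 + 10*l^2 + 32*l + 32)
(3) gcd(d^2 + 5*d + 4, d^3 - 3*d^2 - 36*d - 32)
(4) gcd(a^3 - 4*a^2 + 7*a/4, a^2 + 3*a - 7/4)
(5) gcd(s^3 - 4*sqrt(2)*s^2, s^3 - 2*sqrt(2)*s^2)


(1) = g^3 + 2*g^2 - 29*g - 30
(2) = gcd((l + 2)*(l + 4)*(l + 6), (l + 2)*(l + 4)^2) = l^2 + 6*l + 8
(3) = gcd((d + 1)*(d + 4), (d - 8)*(d + 1)*(d + 4)) = d^2 + 5*d + 4
(4) = gcd(a*(a - 7/2)*(a - 1/2), (a - 1/2)*(a + 7/2)) = a - 1/2
(5) = s^2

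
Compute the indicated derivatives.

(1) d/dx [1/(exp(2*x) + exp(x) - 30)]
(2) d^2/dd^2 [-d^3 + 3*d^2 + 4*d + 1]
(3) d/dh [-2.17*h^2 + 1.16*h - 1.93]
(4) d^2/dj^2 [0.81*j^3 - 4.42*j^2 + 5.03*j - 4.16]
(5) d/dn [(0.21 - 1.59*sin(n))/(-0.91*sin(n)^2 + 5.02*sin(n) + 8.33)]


(1) = (-2*exp(x) - 1)*exp(x)/(exp(2*x) + exp(x) - 30)^2
(2) = 6 - 6*d
(3) = 1.16 - 4.34*h
(4) = 4.86*j - 8.84
(5) = (-1.4469*sin(n)^2 + 0.3822*sin(n) - 14.2989)*cos(n)/(0.8281*sin(n)^4 - 9.1364*sin(n)^3 + 10.0398*sin(n)^2 + 83.6332*sin(n) + 69.3889)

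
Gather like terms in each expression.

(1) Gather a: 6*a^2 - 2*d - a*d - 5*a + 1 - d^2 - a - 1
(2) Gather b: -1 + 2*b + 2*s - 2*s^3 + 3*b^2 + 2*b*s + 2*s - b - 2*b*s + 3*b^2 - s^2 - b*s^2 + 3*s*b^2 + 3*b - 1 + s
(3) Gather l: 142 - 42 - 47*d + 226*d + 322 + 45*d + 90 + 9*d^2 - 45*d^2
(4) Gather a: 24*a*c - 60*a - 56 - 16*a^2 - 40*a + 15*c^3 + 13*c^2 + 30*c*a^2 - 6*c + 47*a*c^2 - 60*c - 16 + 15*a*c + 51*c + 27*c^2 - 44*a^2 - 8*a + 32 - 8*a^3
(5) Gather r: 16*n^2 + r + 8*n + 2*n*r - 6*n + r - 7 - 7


(1) = 6*a^2 + a*(-d - 6) - d^2 - 2*d
(2) = b^2*(3*s + 6) + b*(4 - s^2) - 2*s^3 - s^2 + 5*s - 2
(3) = -36*d^2 + 224*d + 512
(4) = -8*a^3 + a^2*(30*c - 60) + a*(47*c^2 + 39*c - 108) + 15*c^3 + 40*c^2 - 15*c - 40
(5) = 16*n^2 + 2*n + r*(2*n + 2) - 14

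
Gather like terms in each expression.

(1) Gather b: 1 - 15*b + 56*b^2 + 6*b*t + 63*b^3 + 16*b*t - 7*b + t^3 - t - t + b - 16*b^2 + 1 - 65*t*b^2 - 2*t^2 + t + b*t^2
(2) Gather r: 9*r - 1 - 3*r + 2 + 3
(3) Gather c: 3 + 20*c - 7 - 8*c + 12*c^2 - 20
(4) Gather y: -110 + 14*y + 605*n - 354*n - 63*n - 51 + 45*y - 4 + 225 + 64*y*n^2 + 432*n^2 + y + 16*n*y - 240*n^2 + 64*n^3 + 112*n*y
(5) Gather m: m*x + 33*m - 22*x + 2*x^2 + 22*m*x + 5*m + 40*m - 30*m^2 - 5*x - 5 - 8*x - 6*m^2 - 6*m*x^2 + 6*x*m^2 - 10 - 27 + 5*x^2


(1) = 63*b^3 + b^2*(40 - 65*t) + b*(t^2 + 22*t - 21) + t^3 - 2*t^2 - t + 2
(2) = 6*r + 4
(3) = 12*c^2 + 12*c - 24
(4) = 64*n^3 + 192*n^2 + 188*n + y*(64*n^2 + 128*n + 60) + 60
(5) = m^2*(6*x - 36) + m*(-6*x^2 + 23*x + 78) + 7*x^2 - 35*x - 42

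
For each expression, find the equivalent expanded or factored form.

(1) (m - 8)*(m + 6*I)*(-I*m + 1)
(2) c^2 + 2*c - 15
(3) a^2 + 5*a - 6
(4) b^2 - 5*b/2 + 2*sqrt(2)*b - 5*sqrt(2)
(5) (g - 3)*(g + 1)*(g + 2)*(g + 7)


(1) = -I*m^3 + 7*m^2 + 8*I*m^2 - 56*m + 6*I*m - 48*I
(2) = (c - 3)*(c + 5)
(3) = (a - 1)*(a + 6)
(4) = (b - 5/2)*(b + 2*sqrt(2))
(5) = g^4 + 7*g^3 - 7*g^2 - 55*g - 42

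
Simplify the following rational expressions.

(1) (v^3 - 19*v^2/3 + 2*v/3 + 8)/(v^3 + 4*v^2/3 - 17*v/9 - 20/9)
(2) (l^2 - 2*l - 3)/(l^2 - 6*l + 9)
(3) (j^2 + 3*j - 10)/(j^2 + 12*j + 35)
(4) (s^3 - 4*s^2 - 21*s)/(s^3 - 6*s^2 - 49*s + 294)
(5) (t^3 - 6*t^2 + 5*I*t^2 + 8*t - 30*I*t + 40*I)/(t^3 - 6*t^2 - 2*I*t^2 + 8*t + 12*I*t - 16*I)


(1) = (3*v - 18)/(3*v + 5)
(2) = (l + 1)/(l - 3)
(3) = (j - 2)/(j + 7)
(4) = (s^2 + 3*s)/(s^2 + s - 42)
(5) = (t + 5*I)/(t - 2*I)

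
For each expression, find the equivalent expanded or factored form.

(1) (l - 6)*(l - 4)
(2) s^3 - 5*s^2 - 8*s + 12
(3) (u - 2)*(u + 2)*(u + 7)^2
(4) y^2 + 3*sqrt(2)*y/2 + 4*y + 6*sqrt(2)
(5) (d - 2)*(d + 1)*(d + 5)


(1) = l^2 - 10*l + 24
(2) = (s - 6)*(s - 1)*(s + 2)
(3) = u^4 + 14*u^3 + 45*u^2 - 56*u - 196
(4) = (y + 4)*(y + 3*sqrt(2)/2)
(5) = d^3 + 4*d^2 - 7*d - 10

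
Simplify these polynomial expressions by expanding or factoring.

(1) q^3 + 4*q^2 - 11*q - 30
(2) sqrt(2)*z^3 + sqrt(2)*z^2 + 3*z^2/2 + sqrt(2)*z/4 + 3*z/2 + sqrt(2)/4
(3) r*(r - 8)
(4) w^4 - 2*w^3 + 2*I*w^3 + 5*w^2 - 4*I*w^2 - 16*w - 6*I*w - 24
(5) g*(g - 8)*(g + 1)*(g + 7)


(1) = (q - 3)*(q + 2)*(q + 5)
(2) = (z + 1)*(z + sqrt(2)/2)*(sqrt(2)*z + 1/2)
(3) = r^2 - 8*r
(4) = (w - 3)*(w + 1)*(w - 2*I)*(w + 4*I)
(5) = g^4 - 57*g^2 - 56*g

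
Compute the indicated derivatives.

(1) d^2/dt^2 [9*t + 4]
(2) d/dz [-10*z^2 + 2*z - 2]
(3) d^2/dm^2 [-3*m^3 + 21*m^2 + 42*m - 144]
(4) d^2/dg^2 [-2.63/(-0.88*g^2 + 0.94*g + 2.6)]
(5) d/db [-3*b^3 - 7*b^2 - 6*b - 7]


(1) = 0
(2) = 2 - 20*z
(3) = 42 - 18*m
(4) = (4.073344*g^2 - 4.351072*g - 2.63*(1.76*g - 0.94)*(3.52*g - 1.88) - 12.03488)/(-0.88*g^2 + 0.94*g + 2.6)^3
(5) = -9*b^2 - 14*b - 6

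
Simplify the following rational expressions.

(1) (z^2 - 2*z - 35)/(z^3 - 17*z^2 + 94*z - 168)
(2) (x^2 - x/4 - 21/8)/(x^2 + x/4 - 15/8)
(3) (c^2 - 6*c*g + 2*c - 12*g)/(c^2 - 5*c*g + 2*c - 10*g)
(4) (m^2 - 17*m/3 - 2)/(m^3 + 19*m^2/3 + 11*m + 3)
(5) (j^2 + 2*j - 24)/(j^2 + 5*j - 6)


(1) = (z + 5)/(z^2 - 10*z + 24)
(2) = (4*x - 7)/(4*x - 5)
(3) = (c - 6*g)/(c - 5*g)
(4) = (m - 6)/(m^2 + 6*m + 9)
(5) = (j - 4)/(j - 1)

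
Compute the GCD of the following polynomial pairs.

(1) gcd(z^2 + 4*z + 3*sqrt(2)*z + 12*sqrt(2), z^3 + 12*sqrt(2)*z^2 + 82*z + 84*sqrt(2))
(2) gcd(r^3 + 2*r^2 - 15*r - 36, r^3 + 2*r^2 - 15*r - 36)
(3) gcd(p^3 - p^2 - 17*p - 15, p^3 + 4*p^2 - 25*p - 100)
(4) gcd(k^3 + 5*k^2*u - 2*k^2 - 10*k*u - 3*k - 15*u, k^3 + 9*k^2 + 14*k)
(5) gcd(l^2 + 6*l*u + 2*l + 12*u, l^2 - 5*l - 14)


(1) = z + 3*sqrt(2)
(2) = gcd((r - 4)*(r + 3)^2, (r - 4)*(r + 3)^2) = r^3 + 2*r^2 - 15*r - 36
(3) = gcd((p - 5)*(p + 1)*(p + 3), (p - 5)*(p + 4)*(p + 5)) = p - 5
(4) = 1
(5) = l + 2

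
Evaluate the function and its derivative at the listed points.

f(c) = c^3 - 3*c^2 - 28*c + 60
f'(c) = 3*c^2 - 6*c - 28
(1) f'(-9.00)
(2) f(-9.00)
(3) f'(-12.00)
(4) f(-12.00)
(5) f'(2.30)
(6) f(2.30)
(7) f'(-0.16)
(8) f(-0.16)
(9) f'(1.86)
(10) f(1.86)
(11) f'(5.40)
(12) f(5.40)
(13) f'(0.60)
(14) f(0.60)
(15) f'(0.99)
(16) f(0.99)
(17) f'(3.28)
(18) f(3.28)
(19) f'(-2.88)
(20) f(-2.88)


(1) = 269.00
(2) = -660.00
(3) = 476.00
(4) = -1764.00
(5) = -25.93
(6) = -8.10
(7) = -26.96
(8) = 64.40
(9) = -28.78
(10) = 3.98
(11) = 27.08
(12) = -21.22
(13) = -30.52
(14) = 42.34
(15) = -31.00
(16) = 30.31
(17) = -15.40
(18) = -28.83
(19) = 14.16
(20) = 91.87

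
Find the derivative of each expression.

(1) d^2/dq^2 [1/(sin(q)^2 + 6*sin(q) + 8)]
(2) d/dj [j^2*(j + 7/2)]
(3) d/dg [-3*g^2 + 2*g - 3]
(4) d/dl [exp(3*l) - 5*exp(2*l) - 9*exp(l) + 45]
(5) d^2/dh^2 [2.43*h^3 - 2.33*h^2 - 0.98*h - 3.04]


(1) = 2*(-2*sin(q)^4 - 9*sin(q)^3 + sin(q)^2 + 42*sin(q) + 28)/(sin(q)^2 + 6*sin(q) + 8)^3
(2) = j*(3*j + 7)
(3) = 2 - 6*g
(4) = (3*exp(2*l) - 10*exp(l) - 9)*exp(l)
(5) = 14.58*h - 4.66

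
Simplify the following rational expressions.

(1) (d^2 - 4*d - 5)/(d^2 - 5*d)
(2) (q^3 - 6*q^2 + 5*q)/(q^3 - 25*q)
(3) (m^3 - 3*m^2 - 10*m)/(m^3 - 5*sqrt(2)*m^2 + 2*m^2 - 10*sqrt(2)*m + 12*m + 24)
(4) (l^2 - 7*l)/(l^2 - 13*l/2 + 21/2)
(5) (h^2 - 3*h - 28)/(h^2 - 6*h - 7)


(1) = (d + 1)/d
(2) = (q - 1)/(q + 5)
(3) = (m^2 - 5*m)/(m^2 - 5*sqrt(2)*m + 12)
(4) = (2*l^2 - 14*l)/(2*l^2 - 13*l + 21)
(5) = (h + 4)/(h + 1)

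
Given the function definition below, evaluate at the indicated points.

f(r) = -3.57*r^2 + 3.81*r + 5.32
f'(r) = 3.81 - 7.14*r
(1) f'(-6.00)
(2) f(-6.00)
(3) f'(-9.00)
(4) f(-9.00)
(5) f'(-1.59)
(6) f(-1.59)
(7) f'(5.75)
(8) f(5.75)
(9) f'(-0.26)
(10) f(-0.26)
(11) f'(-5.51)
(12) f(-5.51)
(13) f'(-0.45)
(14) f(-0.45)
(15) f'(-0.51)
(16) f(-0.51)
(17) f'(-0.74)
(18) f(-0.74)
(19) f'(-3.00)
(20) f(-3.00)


(1) = 46.65
(2) = -146.06
(3) = 68.07
(4) = -318.14
(5) = 15.16
(6) = -9.76
(7) = -37.24
(8) = -90.81
(9) = 5.67
(10) = 4.09
(11) = 43.15
(12) = -124.06
(13) = 7.02
(14) = 2.88
(15) = 7.45
(16) = 2.45
(17) = 9.09
(18) = 0.55
(19) = 25.23
(20) = -38.24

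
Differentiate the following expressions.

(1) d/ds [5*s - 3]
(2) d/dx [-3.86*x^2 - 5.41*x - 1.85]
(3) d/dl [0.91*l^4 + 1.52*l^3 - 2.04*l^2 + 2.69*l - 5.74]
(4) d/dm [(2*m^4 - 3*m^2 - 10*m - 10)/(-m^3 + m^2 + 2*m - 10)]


(1) = 5
(2) = -7.72*x - 5.41
(3) = 3.64*l^3 + 4.56*l^2 - 4.08*l + 2.69
(4) = (-2*m^6 + 4*m^5 + 9*m^4 - 100*m^3 - 26*m^2 + 80*m + 120)/(m^6 - 2*m^5 - 3*m^4 + 24*m^3 - 16*m^2 - 40*m + 100)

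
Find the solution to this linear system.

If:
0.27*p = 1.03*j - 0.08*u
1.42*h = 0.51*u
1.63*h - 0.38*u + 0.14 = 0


Then:
h = -0.24
j = 0.262135922330097*p - 0.0529337562530995
u = -0.68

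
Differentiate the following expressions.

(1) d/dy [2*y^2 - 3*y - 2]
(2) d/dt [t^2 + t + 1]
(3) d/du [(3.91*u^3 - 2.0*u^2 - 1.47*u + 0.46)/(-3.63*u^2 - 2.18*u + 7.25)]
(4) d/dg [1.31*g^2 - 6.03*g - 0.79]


(1) = 4*y - 3
(2) = 2*t + 1
(3) = (-14.1933*u^4 - 17.0476*u^3 + 84.0664*u^2 - 25.6604*u - 9.6547)/(13.1769*u^4 + 15.8268*u^3 - 47.8826*u^2 - 31.61*u + 52.5625)
(4) = 2.62*g - 6.03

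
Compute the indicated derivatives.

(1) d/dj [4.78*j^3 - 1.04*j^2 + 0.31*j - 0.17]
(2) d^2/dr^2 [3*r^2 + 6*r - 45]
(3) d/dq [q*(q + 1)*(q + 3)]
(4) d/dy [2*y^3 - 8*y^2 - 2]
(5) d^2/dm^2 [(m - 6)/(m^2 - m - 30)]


(1) = 14.34*j^2 - 2.08*j + 0.31
(2) = 6
(3) = 3*q^2 + 8*q + 3
(4) = 2*y*(3*y - 8)
(5) = 2/(m^3 + 15*m^2 + 75*m + 125)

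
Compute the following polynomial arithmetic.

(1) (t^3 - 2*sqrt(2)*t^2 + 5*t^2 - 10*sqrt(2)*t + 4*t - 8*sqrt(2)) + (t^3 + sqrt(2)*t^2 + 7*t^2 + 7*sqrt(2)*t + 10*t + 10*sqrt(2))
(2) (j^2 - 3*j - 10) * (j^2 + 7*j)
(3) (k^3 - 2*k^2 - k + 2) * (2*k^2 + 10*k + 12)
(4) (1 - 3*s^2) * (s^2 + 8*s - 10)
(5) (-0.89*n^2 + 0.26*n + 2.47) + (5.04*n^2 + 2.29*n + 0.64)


(1) = 2*t^3 - sqrt(2)*t^2 + 12*t^2 - 3*sqrt(2)*t + 14*t + 2*sqrt(2)
(2) = j^4 + 4*j^3 - 31*j^2 - 70*j
(3) = 2*k^5 + 6*k^4 - 10*k^3 - 30*k^2 + 8*k + 24
(4) = -3*s^4 - 24*s^3 + 31*s^2 + 8*s - 10
(5) = 4.15*n^2 + 2.55*n + 3.11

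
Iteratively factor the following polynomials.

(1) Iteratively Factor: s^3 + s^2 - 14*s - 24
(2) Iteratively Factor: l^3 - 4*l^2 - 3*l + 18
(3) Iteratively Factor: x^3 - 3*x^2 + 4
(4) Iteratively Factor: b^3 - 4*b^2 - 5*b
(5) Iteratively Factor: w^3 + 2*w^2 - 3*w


(1) = (s + 3)*(s^2 - 2*s - 8) = (s - 4)*(s + 3)*(s + 2)
(2) = (l - 3)*(l^2 - l - 6) = (l - 3)^2*(l + 2)
(3) = (x - 2)*(x^2 - x - 2) = (x - 2)^2*(x + 1)
(4) = (b - 5)*(b^2 + b) = (b - 5)*(b + 1)*(b)
(5) = (w + 3)*(w^2 - w) = w*(w + 3)*(w - 1)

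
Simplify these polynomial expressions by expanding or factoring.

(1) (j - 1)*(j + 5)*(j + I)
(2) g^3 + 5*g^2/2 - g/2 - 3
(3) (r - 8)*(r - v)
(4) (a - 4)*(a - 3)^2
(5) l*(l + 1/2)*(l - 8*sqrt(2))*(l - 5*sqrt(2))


(1) = j^3 + 4*j^2 + I*j^2 - 5*j + 4*I*j - 5*I
(2) = (g - 1)*(g + 3/2)*(g + 2)
(3) = r^2 - r*v - 8*r + 8*v
(4) = a^3 - 10*a^2 + 33*a - 36
(5) = l^4 - 13*sqrt(2)*l^3 + l^3/2 - 13*sqrt(2)*l^2/2 + 80*l^2 + 40*l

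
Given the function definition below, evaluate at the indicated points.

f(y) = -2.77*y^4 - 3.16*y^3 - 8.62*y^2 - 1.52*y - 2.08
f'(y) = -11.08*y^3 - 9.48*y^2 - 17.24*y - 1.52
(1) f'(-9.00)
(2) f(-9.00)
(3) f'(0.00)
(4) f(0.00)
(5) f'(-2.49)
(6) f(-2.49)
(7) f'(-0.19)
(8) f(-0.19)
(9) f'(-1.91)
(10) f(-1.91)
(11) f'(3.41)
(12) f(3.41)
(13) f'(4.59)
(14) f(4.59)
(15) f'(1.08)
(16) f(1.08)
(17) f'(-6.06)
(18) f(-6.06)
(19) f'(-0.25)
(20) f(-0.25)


(1) = 7463.08
(2) = -16556.95
(3) = -1.52
(4) = -2.08
(5) = 153.69
(6) = -109.44
(7) = 1.49
(8) = -2.08
(9) = 74.03
(10) = -45.47
(11) = -609.88
(12) = -607.34
(13) = -1351.84
(14) = -1725.75
(15) = -45.15
(16) = -21.53
(17) = 2220.61
(18) = -3341.87
(19) = 2.37
(20) = -2.20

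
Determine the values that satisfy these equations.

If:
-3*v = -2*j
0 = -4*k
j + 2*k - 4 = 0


Then:
j = 4
k = 0
v = 8/3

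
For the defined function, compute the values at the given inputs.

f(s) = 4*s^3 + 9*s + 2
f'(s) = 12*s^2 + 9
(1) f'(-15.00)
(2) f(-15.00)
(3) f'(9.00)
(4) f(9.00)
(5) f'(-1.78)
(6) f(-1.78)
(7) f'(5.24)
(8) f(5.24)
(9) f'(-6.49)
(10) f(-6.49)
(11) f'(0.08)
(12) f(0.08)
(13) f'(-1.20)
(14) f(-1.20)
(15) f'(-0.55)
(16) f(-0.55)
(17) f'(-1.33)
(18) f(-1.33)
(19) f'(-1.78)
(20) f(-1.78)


(1) = 2709.00
(2) = -13633.00
(3) = 981.00
(4) = 2999.00
(5) = 47.02
(6) = -36.58
(7) = 338.49
(8) = 624.67
(9) = 514.44
(10) = -1149.85
(11) = 9.08
(12) = 2.72
(13) = 26.28
(14) = -15.71
(15) = 12.63
(16) = -3.62
(17) = 30.23
(18) = -19.38
(19) = 47.02
(20) = -36.58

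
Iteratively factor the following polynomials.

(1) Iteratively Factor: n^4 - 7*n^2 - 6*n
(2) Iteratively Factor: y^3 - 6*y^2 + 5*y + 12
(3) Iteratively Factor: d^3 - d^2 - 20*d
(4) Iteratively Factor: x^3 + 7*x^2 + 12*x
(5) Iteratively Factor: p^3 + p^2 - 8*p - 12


(1) = (n + 1)*(n^3 - n^2 - 6*n) = n*(n + 1)*(n^2 - n - 6) = n*(n - 3)*(n + 1)*(n + 2)
(2) = (y + 1)*(y^2 - 7*y + 12) = (y - 4)*(y + 1)*(y - 3)
(3) = (d)*(d^2 - d - 20) = d*(d - 5)*(d + 4)
(4) = (x + 3)*(x^2 + 4*x) = x*(x + 3)*(x + 4)
(5) = (p + 2)*(p^2 - p - 6) = (p + 2)^2*(p - 3)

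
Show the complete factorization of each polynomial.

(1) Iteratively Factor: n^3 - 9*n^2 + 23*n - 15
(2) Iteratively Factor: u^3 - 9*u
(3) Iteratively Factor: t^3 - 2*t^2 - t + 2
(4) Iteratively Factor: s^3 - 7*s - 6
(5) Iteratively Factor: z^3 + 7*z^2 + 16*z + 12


(1) = (n - 5)*(n^2 - 4*n + 3) = (n - 5)*(n - 3)*(n - 1)
(2) = (u - 3)*(u^2 + 3*u) = (u - 3)*(u + 3)*(u)
(3) = (t - 1)*(t^2 - t - 2) = (t - 1)*(t + 1)*(t - 2)
(4) = (s + 1)*(s^2 - s - 6) = (s - 3)*(s + 1)*(s + 2)
(5) = (z + 2)*(z^2 + 5*z + 6) = (z + 2)*(z + 3)*(z + 2)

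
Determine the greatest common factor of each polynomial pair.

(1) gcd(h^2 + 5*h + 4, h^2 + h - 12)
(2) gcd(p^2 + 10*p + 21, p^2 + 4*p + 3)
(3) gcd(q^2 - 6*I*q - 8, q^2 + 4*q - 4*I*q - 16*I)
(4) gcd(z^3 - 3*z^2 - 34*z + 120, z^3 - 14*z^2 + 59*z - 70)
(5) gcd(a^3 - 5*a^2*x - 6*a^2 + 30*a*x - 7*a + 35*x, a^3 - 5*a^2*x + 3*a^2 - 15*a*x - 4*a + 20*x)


(1) = h + 4
(2) = p + 3
(3) = gcd((q - 4*I)*(q - 2*I), (q + 4)*(q - 4*I)) = q - 4*I
(4) = gcd((z - 5)*(z - 4)*(z + 6), (z - 7)*(z - 5)*(z - 2)) = z - 5
(5) = -a + 5*x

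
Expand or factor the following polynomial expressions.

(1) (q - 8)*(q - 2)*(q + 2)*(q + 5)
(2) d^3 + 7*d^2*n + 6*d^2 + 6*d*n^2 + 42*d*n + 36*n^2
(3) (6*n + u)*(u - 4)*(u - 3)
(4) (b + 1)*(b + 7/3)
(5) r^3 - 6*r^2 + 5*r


(1) = q^4 - 3*q^3 - 44*q^2 + 12*q + 160
(2) = (d + 6)*(d + n)*(d + 6*n)
(3) = 6*n*u^2 - 42*n*u + 72*n + u^3 - 7*u^2 + 12*u
(4) = b^2 + 10*b/3 + 7/3
(5) = r*(r - 5)*(r - 1)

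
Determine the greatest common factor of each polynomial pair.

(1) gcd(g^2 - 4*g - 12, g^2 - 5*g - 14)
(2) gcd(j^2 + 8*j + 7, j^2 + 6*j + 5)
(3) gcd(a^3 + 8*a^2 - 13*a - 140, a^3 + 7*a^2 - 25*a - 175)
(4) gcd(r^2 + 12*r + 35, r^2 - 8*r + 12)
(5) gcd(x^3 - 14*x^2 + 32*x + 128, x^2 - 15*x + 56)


(1) = g + 2
(2) = j + 1
(3) = gcd((a - 4)*(a + 5)*(a + 7), (a - 5)*(a + 5)*(a + 7)) = a^2 + 12*a + 35
(4) = gcd((r + 5)*(r + 7), (r - 6)*(r - 2)) = 1
(5) = x - 8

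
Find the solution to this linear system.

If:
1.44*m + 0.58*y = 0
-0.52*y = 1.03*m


Then:
m = 0.00
y = 0.00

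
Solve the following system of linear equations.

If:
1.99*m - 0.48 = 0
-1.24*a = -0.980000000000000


Then:
a = 0.79
m = 0.24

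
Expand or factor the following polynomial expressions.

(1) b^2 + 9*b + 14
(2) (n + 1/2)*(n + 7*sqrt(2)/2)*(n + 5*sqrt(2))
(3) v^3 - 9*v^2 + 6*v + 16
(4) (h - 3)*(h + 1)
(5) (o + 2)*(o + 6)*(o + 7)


(1) = (b + 2)*(b + 7)
(2) = n^3 + n^2/2 + 17*sqrt(2)*n^2/2 + 17*sqrt(2)*n/4 + 35*n + 35/2
(3) = (v - 8)*(v - 2)*(v + 1)
(4) = h^2 - 2*h - 3
(5) = o^3 + 15*o^2 + 68*o + 84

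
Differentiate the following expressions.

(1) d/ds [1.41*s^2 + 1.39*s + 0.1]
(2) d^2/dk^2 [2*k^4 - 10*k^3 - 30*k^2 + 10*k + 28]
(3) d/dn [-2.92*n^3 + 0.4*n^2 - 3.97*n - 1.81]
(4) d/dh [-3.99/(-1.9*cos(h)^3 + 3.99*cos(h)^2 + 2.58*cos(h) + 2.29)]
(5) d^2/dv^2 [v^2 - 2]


(1) = 2.82*s + 1.39
(2) = 24*k^2 - 60*k - 60
(3) = -8.76*n^2 + 0.8*n - 3.97
(4) = (22.743*cos(h)^2 - 31.8402*cos(h) - 10.2942)*sin(h)/(-1.9*cos(h)^3 + 3.99*cos(h)^2 + 2.58*cos(h) + 2.29)^2
(5) = 2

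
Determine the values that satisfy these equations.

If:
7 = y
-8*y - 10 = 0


Then:
No Solution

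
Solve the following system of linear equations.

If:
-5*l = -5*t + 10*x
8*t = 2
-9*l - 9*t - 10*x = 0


Then:
l = -7/8
t = 1/4
x = 9/16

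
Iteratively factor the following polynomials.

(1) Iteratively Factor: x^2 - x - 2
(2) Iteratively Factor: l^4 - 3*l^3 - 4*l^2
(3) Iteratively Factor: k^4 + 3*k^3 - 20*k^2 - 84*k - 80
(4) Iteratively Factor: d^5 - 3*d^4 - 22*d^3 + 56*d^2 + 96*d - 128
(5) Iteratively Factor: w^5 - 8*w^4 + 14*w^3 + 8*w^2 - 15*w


(1) = (x + 1)*(x - 2)
(2) = (l)*(l^3 - 3*l^2 - 4*l) = l^2*(l^2 - 3*l - 4) = l^2*(l - 4)*(l + 1)
(3) = (k + 4)*(k^3 - k^2 - 16*k - 20) = (k + 2)*(k + 4)*(k^2 - 3*k - 10) = (k + 2)^2*(k + 4)*(k - 5)
(4) = (d - 1)*(d^4 - 2*d^3 - 24*d^2 + 32*d + 128) = (d - 1)*(d + 2)*(d^3 - 4*d^2 - 16*d + 64) = (d - 1)*(d + 2)*(d + 4)*(d^2 - 8*d + 16) = (d - 4)*(d - 1)*(d + 2)*(d + 4)*(d - 4)
(5) = (w - 1)*(w^4 - 7*w^3 + 7*w^2 + 15*w) = (w - 3)*(w - 1)*(w^3 - 4*w^2 - 5*w) = (w - 3)*(w - 1)*(w + 1)*(w^2 - 5*w) = w*(w - 3)*(w - 1)*(w + 1)*(w - 5)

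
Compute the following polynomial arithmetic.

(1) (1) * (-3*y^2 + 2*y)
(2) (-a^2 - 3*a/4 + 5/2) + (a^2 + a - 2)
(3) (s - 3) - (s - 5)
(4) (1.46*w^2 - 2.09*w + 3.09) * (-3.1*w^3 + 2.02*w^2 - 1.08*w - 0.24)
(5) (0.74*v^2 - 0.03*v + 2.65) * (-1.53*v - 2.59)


(1) = -3*y^2 + 2*y
(2) = a/4 + 1/2
(3) = 2
(4) = -4.526*w^5 + 9.4282*w^4 - 15.3776*w^3 + 8.1486*w^2 - 2.8356*w - 0.7416
(5) = -1.1322*v^3 - 1.8707*v^2 - 3.9768*v - 6.8635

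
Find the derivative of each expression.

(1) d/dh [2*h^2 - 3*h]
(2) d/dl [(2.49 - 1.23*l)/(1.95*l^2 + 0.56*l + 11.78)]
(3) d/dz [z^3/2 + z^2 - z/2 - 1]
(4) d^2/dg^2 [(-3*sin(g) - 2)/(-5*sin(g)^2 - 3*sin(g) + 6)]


(1) = 4*h - 3
(2) = (2.3985*l^2 - 9.711*l - 15.8838)/(3.8025*l^4 + 2.184*l^3 + 46.2556*l^2 + 13.1936*l + 138.7684)
(3) = 3*z^2/2 + 2*z - 1/2
(4) = (-75*sin(g)^5 - 155*sin(g)^4 - 480*sin(g)^3 - 12*sin(g)^2 + 576*sin(g) + 264)/(5*sin(g)^2 + 3*sin(g) - 6)^3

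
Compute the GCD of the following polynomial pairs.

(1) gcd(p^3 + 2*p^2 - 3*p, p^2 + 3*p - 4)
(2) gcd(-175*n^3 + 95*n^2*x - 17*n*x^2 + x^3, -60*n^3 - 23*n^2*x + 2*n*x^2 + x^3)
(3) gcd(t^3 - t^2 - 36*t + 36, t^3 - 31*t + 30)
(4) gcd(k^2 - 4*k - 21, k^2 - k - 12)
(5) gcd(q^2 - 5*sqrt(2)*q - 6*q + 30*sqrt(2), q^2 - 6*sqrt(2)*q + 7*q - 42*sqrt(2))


(1) = p - 1
(2) = -5*n + x
(3) = gcd((t - 6)*(t - 1)*(t + 6), (t - 5)*(t - 1)*(t + 6)) = t^2 + 5*t - 6
(4) = gcd((k - 7)*(k + 3), (k - 4)*(k + 3)) = k + 3
(5) = gcd((q - 6)*(q - 5*sqrt(2)), (q + 7)*(q - 6*sqrt(2))) = 1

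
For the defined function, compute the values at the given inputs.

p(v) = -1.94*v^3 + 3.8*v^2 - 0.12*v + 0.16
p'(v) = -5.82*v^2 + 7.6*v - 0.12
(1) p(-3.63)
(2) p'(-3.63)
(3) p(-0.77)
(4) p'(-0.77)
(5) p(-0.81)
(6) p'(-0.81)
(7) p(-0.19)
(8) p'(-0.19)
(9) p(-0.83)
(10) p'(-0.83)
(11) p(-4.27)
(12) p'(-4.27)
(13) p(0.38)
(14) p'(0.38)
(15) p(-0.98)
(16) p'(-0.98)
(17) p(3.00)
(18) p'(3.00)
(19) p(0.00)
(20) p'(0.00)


(1) = 143.46
(2) = -104.40
(3) = 3.39
(4) = -9.42
(5) = 3.78
(6) = -10.09
(7) = 0.33
(8) = -1.77
(9) = 3.99
(10) = -10.44
(11) = 221.00
(12) = -138.69
(13) = 0.56
(14) = 1.93
(15) = 5.75
(16) = -13.16
(17) = -18.38
(18) = -29.70
(19) = 0.16
(20) = -0.12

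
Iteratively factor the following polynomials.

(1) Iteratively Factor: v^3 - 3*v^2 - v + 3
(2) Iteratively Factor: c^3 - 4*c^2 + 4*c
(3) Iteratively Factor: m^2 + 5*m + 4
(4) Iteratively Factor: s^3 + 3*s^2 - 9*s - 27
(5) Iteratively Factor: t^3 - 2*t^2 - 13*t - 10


(1) = (v - 3)*(v^2 - 1) = (v - 3)*(v - 1)*(v + 1)
(2) = (c)*(c^2 - 4*c + 4) = c*(c - 2)*(c - 2)
(3) = (m + 4)*(m + 1)
(4) = (s + 3)*(s^2 - 9) = (s - 3)*(s + 3)*(s + 3)
(5) = (t + 2)*(t^2 - 4*t - 5) = (t - 5)*(t + 2)*(t + 1)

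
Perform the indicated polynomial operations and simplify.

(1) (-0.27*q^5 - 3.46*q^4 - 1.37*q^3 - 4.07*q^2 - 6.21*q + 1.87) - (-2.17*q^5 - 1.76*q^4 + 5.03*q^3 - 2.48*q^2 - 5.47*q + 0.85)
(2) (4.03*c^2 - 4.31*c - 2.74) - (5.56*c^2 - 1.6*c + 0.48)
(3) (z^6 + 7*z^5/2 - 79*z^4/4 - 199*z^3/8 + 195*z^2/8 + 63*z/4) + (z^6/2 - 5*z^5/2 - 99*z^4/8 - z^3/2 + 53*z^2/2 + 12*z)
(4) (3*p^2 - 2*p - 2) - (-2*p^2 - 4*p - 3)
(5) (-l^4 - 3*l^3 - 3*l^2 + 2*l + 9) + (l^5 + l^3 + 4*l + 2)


(1) = 1.9*q^5 - 1.7*q^4 - 6.4*q^3 - 1.59*q^2 - 0.74*q + 1.02
(2) = -1.53*c^2 - 2.71*c - 3.22
(3) = 3*z^6/2 + z^5 - 257*z^4/8 - 203*z^3/8 + 407*z^2/8 + 111*z/4
(4) = 5*p^2 + 2*p + 1
(5) = l^5 - l^4 - 2*l^3 - 3*l^2 + 6*l + 11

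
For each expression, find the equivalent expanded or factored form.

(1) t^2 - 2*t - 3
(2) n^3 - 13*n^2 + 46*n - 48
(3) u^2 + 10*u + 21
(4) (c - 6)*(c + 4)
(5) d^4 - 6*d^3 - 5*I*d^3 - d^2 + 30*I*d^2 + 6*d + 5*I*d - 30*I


(1) = (t - 3)*(t + 1)
(2) = (n - 8)*(n - 3)*(n - 2)
(3) = (u + 3)*(u + 7)
(4) = c^2 - 2*c - 24
(5) = (d - 6)*(d - 5*I)*(-I*d - I)*(I*d - I)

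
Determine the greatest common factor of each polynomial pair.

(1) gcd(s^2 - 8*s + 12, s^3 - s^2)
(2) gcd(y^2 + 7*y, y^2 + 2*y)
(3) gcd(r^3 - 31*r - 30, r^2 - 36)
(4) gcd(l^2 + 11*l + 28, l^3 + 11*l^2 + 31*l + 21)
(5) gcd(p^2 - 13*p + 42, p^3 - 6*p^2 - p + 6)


(1) = 1
(2) = gcd(y*(y + 7), y*(y + 2)) = y
(3) = gcd((r - 6)*(r + 1)*(r + 5), (r - 6)*(r + 6)) = r - 6
(4) = l + 7
(5) = p - 6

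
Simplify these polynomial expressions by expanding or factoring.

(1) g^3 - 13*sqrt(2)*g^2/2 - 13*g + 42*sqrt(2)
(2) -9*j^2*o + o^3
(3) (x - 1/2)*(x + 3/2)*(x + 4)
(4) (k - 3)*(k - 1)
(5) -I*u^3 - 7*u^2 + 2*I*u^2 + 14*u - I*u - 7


(1) = (g - 7*sqrt(2))*(g - 3*sqrt(2)/2)*(g + 2*sqrt(2))
(2) = o*(-3*j + o)*(3*j + o)
(3) = x^3 + 5*x^2 + 13*x/4 - 3
(4) = k^2 - 4*k + 3
(5) = (u - 1)*(u - 7*I)*(-I*u + I)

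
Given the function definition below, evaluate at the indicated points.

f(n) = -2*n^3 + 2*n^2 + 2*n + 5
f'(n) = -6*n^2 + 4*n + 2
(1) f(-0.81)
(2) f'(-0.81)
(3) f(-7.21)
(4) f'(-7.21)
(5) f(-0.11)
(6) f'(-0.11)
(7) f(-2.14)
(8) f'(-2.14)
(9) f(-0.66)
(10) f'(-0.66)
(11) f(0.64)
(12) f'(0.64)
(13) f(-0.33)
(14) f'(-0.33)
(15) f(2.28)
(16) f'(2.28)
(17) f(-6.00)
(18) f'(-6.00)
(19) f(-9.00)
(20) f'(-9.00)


(1) = 5.76
(2) = -5.18
(3) = 844.16
(4) = -338.74
(5) = 4.81
(6) = 1.49
(7) = 29.48
(8) = -34.04
(9) = 5.13
(10) = -3.25
(11) = 6.57
(12) = 2.10
(13) = 4.63
(14) = 0.03
(15) = -3.75
(16) = -20.07
(17) = 497.00
(18) = -238.00
(19) = 1607.00
(20) = -520.00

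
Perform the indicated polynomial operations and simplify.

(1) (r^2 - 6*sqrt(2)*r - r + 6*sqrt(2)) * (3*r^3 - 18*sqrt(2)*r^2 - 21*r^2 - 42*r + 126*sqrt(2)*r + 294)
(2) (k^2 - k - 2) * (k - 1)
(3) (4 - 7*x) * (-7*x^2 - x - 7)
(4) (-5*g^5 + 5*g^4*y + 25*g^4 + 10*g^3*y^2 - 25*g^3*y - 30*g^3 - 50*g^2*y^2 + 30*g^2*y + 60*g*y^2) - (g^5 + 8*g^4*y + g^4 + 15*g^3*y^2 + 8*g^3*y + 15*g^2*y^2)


(1) = 3*r^5 - 36*sqrt(2)*r^4 - 24*r^4 + 195*r^3 + 288*sqrt(2)*r^3 - 1392*r^2 - 2016*sqrt(2)*r + 1218*r + 1764*sqrt(2)
(2) = k^3 - 2*k^2 - k + 2
(3) = 49*x^3 - 21*x^2 + 45*x - 28
(4) = -6*g^5 - 3*g^4*y + 24*g^4 - 5*g^3*y^2 - 33*g^3*y - 30*g^3 - 65*g^2*y^2 + 30*g^2*y + 60*g*y^2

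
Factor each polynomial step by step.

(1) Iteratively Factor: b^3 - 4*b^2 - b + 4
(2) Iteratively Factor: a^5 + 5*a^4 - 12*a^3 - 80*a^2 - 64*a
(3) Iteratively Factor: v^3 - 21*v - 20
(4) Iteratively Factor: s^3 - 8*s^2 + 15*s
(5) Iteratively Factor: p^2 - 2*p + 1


(1) = (b + 1)*(b^2 - 5*b + 4) = (b - 4)*(b + 1)*(b - 1)
(2) = (a + 4)*(a^4 + a^3 - 16*a^2 - 16*a) = (a + 4)^2*(a^3 - 3*a^2 - 4*a) = a*(a + 4)^2*(a^2 - 3*a - 4) = a*(a - 4)*(a + 4)^2*(a + 1)
(3) = (v + 1)*(v^2 - v - 20) = (v - 5)*(v + 1)*(v + 4)
(4) = (s)*(s^2 - 8*s + 15) = s*(s - 3)*(s - 5)
(5) = (p - 1)*(p - 1)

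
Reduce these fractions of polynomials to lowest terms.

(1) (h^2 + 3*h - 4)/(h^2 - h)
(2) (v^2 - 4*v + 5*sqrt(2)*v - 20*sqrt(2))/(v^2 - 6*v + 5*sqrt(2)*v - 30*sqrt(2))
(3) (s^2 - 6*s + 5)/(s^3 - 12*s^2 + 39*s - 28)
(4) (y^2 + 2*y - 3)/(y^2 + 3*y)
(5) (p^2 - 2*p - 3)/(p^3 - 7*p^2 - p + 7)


(1) = (h + 4)/h
(2) = (v - 4)/(v - 6)
(3) = (s - 5)/(s^2 - 11*s + 28)
(4) = (y - 1)/y
(5) = (p - 3)/(p^2 - 8*p + 7)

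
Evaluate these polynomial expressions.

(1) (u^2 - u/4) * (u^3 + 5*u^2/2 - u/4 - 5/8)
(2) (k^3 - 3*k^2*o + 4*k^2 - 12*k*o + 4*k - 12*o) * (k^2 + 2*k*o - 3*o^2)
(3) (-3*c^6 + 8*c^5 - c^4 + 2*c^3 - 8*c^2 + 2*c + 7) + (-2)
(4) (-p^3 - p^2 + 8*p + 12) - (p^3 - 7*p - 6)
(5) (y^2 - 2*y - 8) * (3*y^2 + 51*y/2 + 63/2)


(1) = u^5 + 9*u^4/4 - 7*u^3/8 - 9*u^2/16 + 5*u/32
(2) = k^5 - k^4*o + 4*k^4 - 9*k^3*o^2 - 4*k^3*o + 4*k^3 + 9*k^2*o^3 - 36*k^2*o^2 - 4*k^2*o + 36*k*o^3 - 36*k*o^2 + 36*o^3
(3) = -3*c^6 + 8*c^5 - c^4 + 2*c^3 - 8*c^2 + 2*c + 5
(4) = -2*p^3 - p^2 + 15*p + 18
(5) = 3*y^4 + 39*y^3/2 - 87*y^2/2 - 267*y - 252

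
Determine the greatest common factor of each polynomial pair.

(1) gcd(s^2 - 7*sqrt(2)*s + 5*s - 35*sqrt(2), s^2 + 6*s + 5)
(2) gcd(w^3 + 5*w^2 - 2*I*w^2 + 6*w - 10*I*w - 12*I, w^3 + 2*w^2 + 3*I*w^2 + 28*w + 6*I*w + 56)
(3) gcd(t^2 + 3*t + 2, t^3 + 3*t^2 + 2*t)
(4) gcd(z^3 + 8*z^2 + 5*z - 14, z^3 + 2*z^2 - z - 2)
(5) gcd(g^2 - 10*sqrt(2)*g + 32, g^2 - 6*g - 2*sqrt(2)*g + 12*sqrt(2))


(1) = gcd((s + 5)*(s - 7*sqrt(2)), (s + 1)*(s + 5)) = s + 5
(2) = w + 2
(3) = t^2 + 3*t + 2
(4) = z^2 + z - 2
(5) = g - 2*sqrt(2)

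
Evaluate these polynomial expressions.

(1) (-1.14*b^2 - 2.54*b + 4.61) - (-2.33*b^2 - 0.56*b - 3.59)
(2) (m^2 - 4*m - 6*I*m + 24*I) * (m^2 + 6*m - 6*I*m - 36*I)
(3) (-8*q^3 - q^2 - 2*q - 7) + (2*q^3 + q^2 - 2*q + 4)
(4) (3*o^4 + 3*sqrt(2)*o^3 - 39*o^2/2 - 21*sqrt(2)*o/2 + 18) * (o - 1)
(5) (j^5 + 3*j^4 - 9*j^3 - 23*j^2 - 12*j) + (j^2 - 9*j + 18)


(1) = 1.19*b^2 - 1.98*b + 8.2
(2) = m^4 + 2*m^3 - 12*I*m^3 - 60*m^2 - 24*I*m^2 - 72*m + 288*I*m + 864
(3) = -6*q^3 - 4*q - 3
(4) = 3*o^5 - 3*o^4 + 3*sqrt(2)*o^4 - 39*o^3/2 - 3*sqrt(2)*o^3 - 21*sqrt(2)*o^2/2 + 39*o^2/2 + 21*sqrt(2)*o/2 + 18*o - 18
(5) = j^5 + 3*j^4 - 9*j^3 - 22*j^2 - 21*j + 18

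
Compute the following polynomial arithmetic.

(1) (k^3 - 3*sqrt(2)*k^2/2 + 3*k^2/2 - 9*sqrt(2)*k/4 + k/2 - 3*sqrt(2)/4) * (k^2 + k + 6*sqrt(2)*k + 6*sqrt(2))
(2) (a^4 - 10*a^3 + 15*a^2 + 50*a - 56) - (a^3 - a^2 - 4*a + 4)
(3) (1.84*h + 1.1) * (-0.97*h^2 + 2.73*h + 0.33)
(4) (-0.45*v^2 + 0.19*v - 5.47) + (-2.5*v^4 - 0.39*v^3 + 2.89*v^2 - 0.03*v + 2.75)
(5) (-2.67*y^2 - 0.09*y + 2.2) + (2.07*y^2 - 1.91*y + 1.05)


(1) = k^5 + 5*k^4/2 + 9*sqrt(2)*k^4/2 - 16*k^3 + 45*sqrt(2)*k^3/4 - 89*k^2/2 + 9*sqrt(2)*k^2 - 36*k + 9*sqrt(2)*k/4 - 9
(2) = a^4 - 11*a^3 + 16*a^2 + 54*a - 60
(3) = -1.7848*h^3 + 3.9562*h^2 + 3.6102*h + 0.363
(4) = -2.5*v^4 - 0.39*v^3 + 2.44*v^2 + 0.16*v - 2.72
(5) = -0.6*y^2 - 2.0*y + 3.25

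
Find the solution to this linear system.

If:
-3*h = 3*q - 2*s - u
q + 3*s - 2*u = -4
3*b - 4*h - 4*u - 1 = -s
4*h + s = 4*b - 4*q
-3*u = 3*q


Then:
b = -143/87
h = -136/87
q = 88/261
s = -436/261
u = -88/261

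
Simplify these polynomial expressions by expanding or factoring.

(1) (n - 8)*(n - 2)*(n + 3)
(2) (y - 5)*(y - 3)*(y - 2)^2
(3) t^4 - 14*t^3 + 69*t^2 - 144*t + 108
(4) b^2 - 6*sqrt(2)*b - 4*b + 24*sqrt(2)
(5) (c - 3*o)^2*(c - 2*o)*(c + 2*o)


(1) = n^3 - 7*n^2 - 14*n + 48
(2) = y^4 - 12*y^3 + 51*y^2 - 92*y + 60
(3) = (t - 6)*(t - 3)^2*(t - 2)
(4) = (b - 4)*(b - 6*sqrt(2))
(5) = c^4 - 6*c^3*o + 5*c^2*o^2 + 24*c*o^3 - 36*o^4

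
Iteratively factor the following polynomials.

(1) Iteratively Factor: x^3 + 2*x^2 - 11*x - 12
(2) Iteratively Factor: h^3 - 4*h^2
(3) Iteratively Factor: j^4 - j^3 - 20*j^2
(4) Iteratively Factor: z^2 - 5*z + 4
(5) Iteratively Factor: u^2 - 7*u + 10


(1) = (x + 4)*(x^2 - 2*x - 3) = (x - 3)*(x + 4)*(x + 1)
(2) = (h)*(h^2 - 4*h) = h*(h - 4)*(h)
(3) = (j - 5)*(j^3 + 4*j^2) = (j - 5)*(j + 4)*(j^2) = j*(j - 5)*(j + 4)*(j)
(4) = (z - 4)*(z - 1)
(5) = (u - 5)*(u - 2)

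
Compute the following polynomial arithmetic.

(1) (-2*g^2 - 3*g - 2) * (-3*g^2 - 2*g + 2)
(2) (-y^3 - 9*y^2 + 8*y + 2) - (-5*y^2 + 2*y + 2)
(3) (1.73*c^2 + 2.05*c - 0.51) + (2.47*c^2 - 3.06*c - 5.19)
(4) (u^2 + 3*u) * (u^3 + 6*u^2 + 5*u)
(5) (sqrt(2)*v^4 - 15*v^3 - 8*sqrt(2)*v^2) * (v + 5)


(1) = 6*g^4 + 13*g^3 + 8*g^2 - 2*g - 4
(2) = -y^3 - 4*y^2 + 6*y
(3) = 4.2*c^2 - 1.01*c - 5.7
(4) = u^5 + 9*u^4 + 23*u^3 + 15*u^2
(5) = sqrt(2)*v^5 - 15*v^4 + 5*sqrt(2)*v^4 - 75*v^3 - 8*sqrt(2)*v^3 - 40*sqrt(2)*v^2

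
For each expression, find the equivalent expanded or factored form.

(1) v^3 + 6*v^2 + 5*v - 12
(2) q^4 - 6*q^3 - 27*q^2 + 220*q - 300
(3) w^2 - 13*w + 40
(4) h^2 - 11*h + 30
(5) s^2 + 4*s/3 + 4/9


(1) = (v - 1)*(v + 3)*(v + 4)
(2) = (q - 5)^2*(q - 2)*(q + 6)
(3) = (w - 8)*(w - 5)
(4) = (h - 6)*(h - 5)
(5) = (s + 2/3)^2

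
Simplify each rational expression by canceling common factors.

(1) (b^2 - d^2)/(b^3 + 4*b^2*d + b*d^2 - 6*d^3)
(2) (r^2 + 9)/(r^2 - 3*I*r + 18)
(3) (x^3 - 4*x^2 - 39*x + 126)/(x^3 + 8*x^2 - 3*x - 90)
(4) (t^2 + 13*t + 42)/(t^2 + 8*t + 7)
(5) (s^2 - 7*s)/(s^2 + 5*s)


(1) = (b + d)/(b^2 + 5*b*d + 6*d^2)
(2) = (r - 3*I)/(r - 6*I)
(3) = (x - 7)/(x + 5)
(4) = (t + 6)/(t + 1)
(5) = (s - 7)/(s + 5)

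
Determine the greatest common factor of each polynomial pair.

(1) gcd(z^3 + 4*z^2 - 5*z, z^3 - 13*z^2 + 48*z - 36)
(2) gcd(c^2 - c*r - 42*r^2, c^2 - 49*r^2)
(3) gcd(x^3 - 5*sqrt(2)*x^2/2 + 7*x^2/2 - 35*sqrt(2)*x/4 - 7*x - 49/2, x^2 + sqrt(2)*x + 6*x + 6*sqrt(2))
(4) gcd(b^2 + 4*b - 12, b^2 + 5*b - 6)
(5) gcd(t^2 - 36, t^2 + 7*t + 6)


(1) = z - 1
(2) = gcd((c - 7*r)*(c + 6*r), (c - 7*r)*(c + 7*r)) = -c + 7*r
(3) = x + sqrt(2)
(4) = b + 6
(5) = gcd((t - 6)*(t + 6), (t + 1)*(t + 6)) = t + 6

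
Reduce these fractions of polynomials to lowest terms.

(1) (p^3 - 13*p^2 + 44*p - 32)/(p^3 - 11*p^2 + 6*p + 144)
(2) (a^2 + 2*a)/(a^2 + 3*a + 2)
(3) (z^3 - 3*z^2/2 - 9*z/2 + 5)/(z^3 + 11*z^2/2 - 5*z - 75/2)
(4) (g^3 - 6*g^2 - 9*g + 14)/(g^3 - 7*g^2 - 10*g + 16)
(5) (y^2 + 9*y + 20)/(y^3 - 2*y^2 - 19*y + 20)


(1) = (p^2 - 5*p + 4)/(p^2 - 3*p - 18)
(2) = a/(a + 1)
(3) = (z^2 + z - 2)/(z^2 + 8*z + 15)
(4) = (g - 7)/(g - 8)
(5) = (y + 5)/(y^2 - 6*y + 5)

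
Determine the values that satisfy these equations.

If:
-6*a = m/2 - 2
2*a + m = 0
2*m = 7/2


Then:
No Solution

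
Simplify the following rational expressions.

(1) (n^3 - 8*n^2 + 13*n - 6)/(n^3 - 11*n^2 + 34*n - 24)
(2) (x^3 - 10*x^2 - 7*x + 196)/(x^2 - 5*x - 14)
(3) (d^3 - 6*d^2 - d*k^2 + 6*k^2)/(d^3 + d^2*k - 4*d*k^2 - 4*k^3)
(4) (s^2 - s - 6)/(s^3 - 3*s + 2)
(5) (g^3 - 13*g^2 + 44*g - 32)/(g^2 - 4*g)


(1) = (n - 1)/(n - 4)
(2) = (x^2 - 3*x - 28)/(x + 2)
(3) = (d^2 - d*k - 6*d + 6*k)/(d^2 - 4*k^2)
(4) = (s - 3)/(s^2 - 2*s + 1)
(5) = (g^2 - 9*g + 8)/g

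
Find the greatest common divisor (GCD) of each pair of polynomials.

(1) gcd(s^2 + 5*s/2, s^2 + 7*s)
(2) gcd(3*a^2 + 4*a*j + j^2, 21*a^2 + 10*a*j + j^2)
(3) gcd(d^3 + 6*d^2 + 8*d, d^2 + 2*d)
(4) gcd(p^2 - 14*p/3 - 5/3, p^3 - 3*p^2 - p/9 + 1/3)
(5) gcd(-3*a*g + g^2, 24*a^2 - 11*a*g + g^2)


(1) = s
(2) = 3*a + j
(3) = gcd(d*(d + 2)*(d + 4), d*(d + 2)) = d^2 + 2*d
(4) = gcd((p - 5)*(p + 1/3), (p - 3)*(p - 1/3)*(p + 1/3)) = p + 1/3
(5) = gcd(g*(-3*a + g), (-8*a + g)*(-3*a + g)) = 3*a - g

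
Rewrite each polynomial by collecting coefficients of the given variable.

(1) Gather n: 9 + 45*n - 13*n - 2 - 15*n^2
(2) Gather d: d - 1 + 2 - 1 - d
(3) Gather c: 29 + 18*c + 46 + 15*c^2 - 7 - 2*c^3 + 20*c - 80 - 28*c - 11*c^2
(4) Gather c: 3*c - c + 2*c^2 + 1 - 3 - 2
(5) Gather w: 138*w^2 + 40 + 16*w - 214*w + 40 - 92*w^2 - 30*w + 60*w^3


(1) = -15*n^2 + 32*n + 7
(2) = 0
(3) = -2*c^3 + 4*c^2 + 10*c - 12
(4) = 2*c^2 + 2*c - 4
(5) = 60*w^3 + 46*w^2 - 228*w + 80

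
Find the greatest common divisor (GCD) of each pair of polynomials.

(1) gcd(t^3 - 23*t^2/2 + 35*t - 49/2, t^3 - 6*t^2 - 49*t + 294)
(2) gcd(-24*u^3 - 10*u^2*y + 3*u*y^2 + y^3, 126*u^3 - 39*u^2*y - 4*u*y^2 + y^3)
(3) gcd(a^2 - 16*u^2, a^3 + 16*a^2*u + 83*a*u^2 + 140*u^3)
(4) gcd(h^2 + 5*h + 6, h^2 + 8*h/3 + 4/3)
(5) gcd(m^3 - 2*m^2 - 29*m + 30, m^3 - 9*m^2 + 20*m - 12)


(1) = t - 7
(2) = -3*u + y
(3) = gcd((a - 4*u)*(a + 4*u), (a + 4*u)*(a + 5*u)*(a + 7*u)) = a + 4*u
(4) = gcd((h + 2)*(h + 3), (h + 2/3)*(h + 2)) = h + 2
(5) = m^2 - 7*m + 6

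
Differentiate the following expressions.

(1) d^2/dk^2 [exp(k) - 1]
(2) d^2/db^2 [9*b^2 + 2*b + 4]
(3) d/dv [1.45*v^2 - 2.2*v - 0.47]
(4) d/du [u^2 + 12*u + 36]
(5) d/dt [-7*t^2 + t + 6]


(1) = exp(k)
(2) = 18
(3) = 2.9*v - 2.2
(4) = 2*u + 12
(5) = 1 - 14*t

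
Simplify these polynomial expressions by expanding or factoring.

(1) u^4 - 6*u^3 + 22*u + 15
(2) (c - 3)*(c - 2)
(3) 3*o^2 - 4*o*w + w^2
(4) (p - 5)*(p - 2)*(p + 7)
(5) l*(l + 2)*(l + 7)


(1) = (u - 5)*(u - 3)*(u + 1)^2
(2) = c^2 - 5*c + 6
(3) = (-3*o + w)*(-o + w)
(4) = p^3 - 39*p + 70
(5) = l^3 + 9*l^2 + 14*l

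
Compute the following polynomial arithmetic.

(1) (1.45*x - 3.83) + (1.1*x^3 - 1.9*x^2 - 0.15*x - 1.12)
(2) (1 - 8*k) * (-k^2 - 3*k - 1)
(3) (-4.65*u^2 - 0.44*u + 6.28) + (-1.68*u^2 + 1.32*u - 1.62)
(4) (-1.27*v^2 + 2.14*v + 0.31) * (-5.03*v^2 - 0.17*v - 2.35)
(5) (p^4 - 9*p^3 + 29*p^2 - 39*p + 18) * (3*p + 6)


(1) = 1.1*x^3 - 1.9*x^2 + 1.3*x - 4.95
(2) = 8*k^3 + 23*k^2 + 5*k - 1
(3) = -6.33*u^2 + 0.88*u + 4.66
(4) = 6.3881*v^4 - 10.5483*v^3 + 1.0614*v^2 - 5.0817*v - 0.7285
(5) = 3*p^5 - 21*p^4 + 33*p^3 + 57*p^2 - 180*p + 108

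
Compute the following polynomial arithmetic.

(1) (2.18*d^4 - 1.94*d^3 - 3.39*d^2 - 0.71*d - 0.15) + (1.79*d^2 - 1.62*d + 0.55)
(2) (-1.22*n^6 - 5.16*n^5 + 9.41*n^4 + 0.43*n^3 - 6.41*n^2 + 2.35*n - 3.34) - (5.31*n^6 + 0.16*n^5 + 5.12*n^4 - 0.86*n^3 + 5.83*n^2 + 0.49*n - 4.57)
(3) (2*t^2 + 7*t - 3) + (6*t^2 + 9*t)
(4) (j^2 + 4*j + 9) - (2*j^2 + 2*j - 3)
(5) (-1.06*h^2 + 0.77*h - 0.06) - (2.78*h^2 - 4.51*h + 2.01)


(1) = 2.18*d^4 - 1.94*d^3 - 1.6*d^2 - 2.33*d + 0.4
(2) = -6.53*n^6 - 5.32*n^5 + 4.29*n^4 + 1.29*n^3 - 12.24*n^2 + 1.86*n + 1.23
(3) = 8*t^2 + 16*t - 3
(4) = -j^2 + 2*j + 12
(5) = -3.84*h^2 + 5.28*h - 2.07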